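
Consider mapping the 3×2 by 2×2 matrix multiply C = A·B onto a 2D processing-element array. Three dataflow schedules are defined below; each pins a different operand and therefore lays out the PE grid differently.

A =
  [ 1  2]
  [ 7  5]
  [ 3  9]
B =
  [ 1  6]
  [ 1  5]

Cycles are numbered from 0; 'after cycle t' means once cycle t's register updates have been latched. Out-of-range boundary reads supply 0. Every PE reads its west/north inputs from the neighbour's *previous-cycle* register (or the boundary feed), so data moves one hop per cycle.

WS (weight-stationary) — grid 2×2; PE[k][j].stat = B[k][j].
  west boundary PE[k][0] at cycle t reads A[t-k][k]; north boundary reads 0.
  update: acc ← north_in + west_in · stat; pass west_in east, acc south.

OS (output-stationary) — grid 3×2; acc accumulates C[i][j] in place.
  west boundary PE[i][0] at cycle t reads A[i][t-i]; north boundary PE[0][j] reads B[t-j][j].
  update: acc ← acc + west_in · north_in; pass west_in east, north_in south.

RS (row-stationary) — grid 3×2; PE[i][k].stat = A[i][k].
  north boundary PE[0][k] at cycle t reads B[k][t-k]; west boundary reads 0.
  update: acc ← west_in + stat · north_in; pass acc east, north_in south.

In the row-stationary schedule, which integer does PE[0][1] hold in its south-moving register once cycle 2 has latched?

RS 3×2: PE[0][1] cycle-by-cycle (with neighbour feeds):
  0: (0,0).acc=1  regs=<1,1>
  0: (0,1).acc=0  regs=<0,0>
  1: (0,0).acc=6  regs=<6,6>
  1: (0,1).acc=3  regs=<3,1>
  2: (0,0).acc=0  regs=<0,0>
  2: (0,1).acc=16  regs=<16,5>

register = 5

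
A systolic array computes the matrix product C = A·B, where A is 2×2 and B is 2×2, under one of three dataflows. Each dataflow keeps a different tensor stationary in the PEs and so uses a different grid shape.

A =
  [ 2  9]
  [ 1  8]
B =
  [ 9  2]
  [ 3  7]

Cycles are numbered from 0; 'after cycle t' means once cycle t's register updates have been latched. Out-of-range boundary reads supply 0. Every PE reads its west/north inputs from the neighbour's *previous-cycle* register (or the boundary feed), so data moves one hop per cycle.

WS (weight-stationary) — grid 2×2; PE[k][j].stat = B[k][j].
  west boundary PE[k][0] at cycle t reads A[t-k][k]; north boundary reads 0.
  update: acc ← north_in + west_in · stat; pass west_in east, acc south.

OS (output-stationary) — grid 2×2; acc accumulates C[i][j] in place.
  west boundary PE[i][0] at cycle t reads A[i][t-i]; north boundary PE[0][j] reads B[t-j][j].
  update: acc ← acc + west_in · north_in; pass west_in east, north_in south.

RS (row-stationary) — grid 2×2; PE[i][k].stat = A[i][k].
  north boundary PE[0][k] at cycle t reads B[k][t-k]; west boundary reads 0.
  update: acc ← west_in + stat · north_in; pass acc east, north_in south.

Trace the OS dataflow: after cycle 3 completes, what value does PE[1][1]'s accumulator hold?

PE[1][1].acc = 58

OS on a 2×2 grid — tracing PE[1][1] and its feeders:
  t=0 PE[0][1]: acc=0 h=0 v=0
  t=0 PE[1][0]: acc=0 h=0 v=0
  t=0 PE[1][1]: acc=0 h=0 v=0
  t=1 PE[0][1]: acc=4 h=2 v=2
  t=1 PE[1][0]: acc=9 h=1 v=9
  t=1 PE[1][1]: acc=0 h=0 v=0
  t=2 PE[0][1]: acc=67 h=9 v=7
  t=2 PE[1][0]: acc=33 h=8 v=3
  t=2 PE[1][1]: acc=2 h=1 v=2
  t=3 PE[0][1]: acc=67 h=0 v=0
  t=3 PE[1][0]: acc=33 h=0 v=0
  t=3 PE[1][1]: acc=58 h=8 v=7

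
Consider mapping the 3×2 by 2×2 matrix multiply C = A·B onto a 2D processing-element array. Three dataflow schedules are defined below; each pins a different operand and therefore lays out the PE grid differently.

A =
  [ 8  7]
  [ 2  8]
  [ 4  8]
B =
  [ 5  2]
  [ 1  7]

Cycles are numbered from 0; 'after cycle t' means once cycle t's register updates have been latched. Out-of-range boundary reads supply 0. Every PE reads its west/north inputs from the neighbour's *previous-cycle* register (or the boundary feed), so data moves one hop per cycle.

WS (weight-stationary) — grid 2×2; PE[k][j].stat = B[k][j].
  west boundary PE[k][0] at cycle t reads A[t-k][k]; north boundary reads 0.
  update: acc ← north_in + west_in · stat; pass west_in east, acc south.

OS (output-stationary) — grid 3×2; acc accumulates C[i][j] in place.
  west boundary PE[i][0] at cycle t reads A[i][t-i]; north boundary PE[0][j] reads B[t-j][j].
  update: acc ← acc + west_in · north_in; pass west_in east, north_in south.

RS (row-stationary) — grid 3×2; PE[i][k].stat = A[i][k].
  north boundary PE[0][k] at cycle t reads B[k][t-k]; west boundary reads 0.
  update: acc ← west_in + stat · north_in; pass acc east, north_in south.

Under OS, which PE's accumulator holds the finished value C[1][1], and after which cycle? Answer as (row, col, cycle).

(row, col, cycle) = (1, 1, 3)

OS — PE[1][1] is where C[1][1] collects:
  t=0 PE[1][1]: acc=0 h=0 v=0
  t=1 PE[1][1]: acc=0 h=0 v=0
  t=2 PE[1][1]: acc=4 h=2 v=2
  t=3 PE[1][1]: acc=60 h=8 v=7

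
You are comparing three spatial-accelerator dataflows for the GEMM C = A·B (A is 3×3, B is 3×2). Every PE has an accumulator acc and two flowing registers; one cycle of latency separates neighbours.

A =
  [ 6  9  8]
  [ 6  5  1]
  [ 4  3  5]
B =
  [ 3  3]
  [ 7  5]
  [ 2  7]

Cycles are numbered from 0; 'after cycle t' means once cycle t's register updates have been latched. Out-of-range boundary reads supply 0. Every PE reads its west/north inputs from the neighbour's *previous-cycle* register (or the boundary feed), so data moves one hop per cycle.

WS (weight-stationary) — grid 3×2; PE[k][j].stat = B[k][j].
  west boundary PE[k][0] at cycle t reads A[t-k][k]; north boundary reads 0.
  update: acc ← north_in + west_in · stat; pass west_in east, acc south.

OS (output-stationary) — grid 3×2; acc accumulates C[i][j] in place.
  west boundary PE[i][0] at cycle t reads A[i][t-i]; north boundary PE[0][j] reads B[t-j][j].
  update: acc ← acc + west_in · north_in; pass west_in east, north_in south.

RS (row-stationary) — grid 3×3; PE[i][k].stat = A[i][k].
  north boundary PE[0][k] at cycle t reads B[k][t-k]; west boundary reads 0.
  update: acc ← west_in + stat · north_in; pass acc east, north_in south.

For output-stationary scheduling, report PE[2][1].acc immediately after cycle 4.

PE[2][1].acc = 27

OS on a 3×2 grid — tracing PE[2][1] and its feeders:
  [0] (1,1) acc=0 (h:0 v:0)
  [0] (2,0) acc=0 (h:0 v:0)
  [0] (2,1) acc=0 (h:0 v:0)
  [1] (1,1) acc=0 (h:0 v:0)
  [1] (2,0) acc=0 (h:0 v:0)
  [1] (2,1) acc=0 (h:0 v:0)
  [2] (1,1) acc=18 (h:6 v:3)
  [2] (2,0) acc=12 (h:4 v:3)
  [2] (2,1) acc=0 (h:0 v:0)
  [3] (1,1) acc=43 (h:5 v:5)
  [3] (2,0) acc=33 (h:3 v:7)
  [3] (2,1) acc=12 (h:4 v:3)
  [4] (1,1) acc=50 (h:1 v:7)
  [4] (2,0) acc=43 (h:5 v:2)
  [4] (2,1) acc=27 (h:3 v:5)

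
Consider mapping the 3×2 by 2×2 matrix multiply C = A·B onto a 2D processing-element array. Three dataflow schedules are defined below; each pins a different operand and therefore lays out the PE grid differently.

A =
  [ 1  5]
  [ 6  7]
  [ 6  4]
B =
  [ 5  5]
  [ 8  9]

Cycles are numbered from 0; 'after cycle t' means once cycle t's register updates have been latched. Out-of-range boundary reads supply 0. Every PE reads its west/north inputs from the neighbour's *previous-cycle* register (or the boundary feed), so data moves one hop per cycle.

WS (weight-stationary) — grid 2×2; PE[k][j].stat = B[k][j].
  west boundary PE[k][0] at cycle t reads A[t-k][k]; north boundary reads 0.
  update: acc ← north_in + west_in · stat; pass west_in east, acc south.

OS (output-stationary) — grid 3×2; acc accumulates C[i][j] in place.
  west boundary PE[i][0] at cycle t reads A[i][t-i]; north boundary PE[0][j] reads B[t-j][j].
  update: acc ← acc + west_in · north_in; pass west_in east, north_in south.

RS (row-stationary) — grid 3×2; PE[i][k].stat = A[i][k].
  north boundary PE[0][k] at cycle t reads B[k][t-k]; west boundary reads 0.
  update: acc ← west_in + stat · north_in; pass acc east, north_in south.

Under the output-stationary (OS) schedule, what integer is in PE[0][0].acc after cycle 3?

PE[0][0].acc = 45

OS (3×2). Following PE[0][0] plus its west/north inputs:
  cycle 0: PE[0][0] → acc 5, east 1, south 5
  cycle 1: PE[0][0] → acc 45, east 5, south 8
  cycle 2: PE[0][0] → acc 45, east 0, south 0
  cycle 3: PE[0][0] → acc 45, east 0, south 0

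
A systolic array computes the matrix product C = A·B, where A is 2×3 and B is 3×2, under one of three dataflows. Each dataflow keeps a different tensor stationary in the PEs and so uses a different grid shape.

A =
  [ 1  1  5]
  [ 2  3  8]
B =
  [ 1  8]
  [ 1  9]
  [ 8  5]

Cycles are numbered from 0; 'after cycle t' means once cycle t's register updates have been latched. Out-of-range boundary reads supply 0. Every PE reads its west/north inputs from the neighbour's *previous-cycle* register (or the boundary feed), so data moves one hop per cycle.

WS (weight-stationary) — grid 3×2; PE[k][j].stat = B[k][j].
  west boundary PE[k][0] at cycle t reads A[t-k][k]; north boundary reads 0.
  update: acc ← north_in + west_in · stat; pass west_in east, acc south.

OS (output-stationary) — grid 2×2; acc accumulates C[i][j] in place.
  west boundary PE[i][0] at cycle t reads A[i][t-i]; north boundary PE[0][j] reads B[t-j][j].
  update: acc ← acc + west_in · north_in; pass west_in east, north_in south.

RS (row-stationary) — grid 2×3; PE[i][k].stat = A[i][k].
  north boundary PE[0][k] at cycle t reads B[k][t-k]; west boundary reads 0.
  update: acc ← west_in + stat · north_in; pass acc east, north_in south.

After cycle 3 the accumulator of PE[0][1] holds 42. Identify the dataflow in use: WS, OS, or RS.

WS (3×2 grid), PE[0][1]:
  [0] (0,1) acc=0 (h:0 v:0)
  [1] (0,1) acc=8 (h:1 v:8)
  [2] (0,1) acc=16 (h:2 v:16)
  [3] (0,1) acc=0 (h:0 v:0)
OS (2×2 grid), PE[0][1]:
  [0] (0,1) acc=0 (h:0 v:0)
  [1] (0,1) acc=8 (h:1 v:8)
  [2] (0,1) acc=17 (h:1 v:9)
  [3] (0,1) acc=42 (h:5 v:5)
RS (2×3 grid), PE[0][1]:
  [0] (0,1) acc=0 (h:0 v:0)
  [1] (0,1) acc=2 (h:2 v:1)
  [2] (0,1) acc=17 (h:17 v:9)
  [3] (0,1) acc=0 (h:0 v:0)

dataflow = OS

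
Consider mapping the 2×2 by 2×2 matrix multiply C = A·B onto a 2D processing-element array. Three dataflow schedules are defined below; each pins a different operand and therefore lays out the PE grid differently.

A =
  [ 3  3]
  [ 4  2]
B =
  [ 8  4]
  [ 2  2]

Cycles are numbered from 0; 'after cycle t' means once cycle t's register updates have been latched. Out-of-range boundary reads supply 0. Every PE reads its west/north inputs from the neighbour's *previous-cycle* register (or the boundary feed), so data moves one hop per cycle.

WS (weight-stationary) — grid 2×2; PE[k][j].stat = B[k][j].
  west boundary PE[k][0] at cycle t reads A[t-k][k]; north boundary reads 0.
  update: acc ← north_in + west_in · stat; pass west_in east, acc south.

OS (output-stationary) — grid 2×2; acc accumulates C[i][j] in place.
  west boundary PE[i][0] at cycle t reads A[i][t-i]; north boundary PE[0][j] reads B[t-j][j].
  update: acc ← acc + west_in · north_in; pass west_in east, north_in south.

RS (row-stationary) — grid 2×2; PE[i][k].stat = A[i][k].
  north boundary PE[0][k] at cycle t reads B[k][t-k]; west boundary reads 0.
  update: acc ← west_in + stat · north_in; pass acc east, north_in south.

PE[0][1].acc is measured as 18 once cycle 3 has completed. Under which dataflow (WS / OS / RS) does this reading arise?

dataflow = OS

— WS: 2×2; PE[0][1] trace:
  t=0 PE[0][1]: acc=0 h=0 v=0
  t=1 PE[0][1]: acc=12 h=3 v=12
  t=2 PE[0][1]: acc=16 h=4 v=16
  t=3 PE[0][1]: acc=0 h=0 v=0
— OS: 2×2; PE[0][1] trace:
  t=0 PE[0][1]: acc=0 h=0 v=0
  t=1 PE[0][1]: acc=12 h=3 v=4
  t=2 PE[0][1]: acc=18 h=3 v=2
  t=3 PE[0][1]: acc=18 h=0 v=0
— RS: 2×2; PE[0][1] trace:
  t=0 PE[0][1]: acc=0 h=0 v=0
  t=1 PE[0][1]: acc=30 h=30 v=2
  t=2 PE[0][1]: acc=18 h=18 v=2
  t=3 PE[0][1]: acc=0 h=0 v=0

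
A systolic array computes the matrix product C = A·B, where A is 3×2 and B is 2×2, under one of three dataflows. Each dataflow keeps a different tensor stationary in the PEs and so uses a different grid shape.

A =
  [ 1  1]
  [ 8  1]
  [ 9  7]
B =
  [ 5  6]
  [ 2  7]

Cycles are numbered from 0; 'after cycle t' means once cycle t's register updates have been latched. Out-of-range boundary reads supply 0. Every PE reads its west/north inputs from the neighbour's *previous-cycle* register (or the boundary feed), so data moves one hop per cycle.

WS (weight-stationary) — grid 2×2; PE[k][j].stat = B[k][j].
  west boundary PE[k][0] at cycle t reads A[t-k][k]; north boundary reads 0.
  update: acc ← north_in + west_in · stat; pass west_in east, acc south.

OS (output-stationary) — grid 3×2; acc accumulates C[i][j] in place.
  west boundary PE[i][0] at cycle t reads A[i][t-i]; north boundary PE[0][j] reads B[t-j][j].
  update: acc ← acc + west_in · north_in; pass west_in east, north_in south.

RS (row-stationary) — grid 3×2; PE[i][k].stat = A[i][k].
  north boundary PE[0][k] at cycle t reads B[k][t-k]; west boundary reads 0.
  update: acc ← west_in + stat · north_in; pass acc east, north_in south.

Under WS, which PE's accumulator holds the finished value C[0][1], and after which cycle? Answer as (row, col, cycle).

(row, col, cycle) = (1, 1, 2)

WS: C[0][1] accumulates in PE[1][1]:
  @0  [1,1]  acc 0  |  →0  ↓0
  @1  [1,1]  acc 0  |  →0  ↓0
  @2  [1,1]  acc 13  |  →1  ↓13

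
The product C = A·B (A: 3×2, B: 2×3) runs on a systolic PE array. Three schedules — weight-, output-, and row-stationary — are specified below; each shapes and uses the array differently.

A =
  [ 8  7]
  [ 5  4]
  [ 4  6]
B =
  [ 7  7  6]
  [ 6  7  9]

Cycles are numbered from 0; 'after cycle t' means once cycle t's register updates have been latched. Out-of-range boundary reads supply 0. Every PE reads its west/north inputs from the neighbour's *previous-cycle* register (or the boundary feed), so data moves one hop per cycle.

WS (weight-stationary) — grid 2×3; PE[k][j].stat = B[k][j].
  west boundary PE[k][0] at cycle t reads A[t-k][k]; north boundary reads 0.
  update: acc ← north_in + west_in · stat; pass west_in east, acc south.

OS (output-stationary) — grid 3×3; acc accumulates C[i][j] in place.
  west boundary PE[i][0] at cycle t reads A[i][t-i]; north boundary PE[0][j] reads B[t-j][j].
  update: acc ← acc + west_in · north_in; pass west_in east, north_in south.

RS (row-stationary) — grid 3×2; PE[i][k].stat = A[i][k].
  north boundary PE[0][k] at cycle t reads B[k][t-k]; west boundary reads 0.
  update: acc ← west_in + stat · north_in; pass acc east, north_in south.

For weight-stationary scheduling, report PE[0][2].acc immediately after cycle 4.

WS (2×3). Following PE[0][2] plus its west/north inputs:
  step 0 · PE0,1: acc=0; fwd→0 fwd↓0
  step 0 · PE0,2: acc=0; fwd→0 fwd↓0
  step 1 · PE0,1: acc=56; fwd→8 fwd↓56
  step 1 · PE0,2: acc=0; fwd→0 fwd↓0
  step 2 · PE0,1: acc=35; fwd→5 fwd↓35
  step 2 · PE0,2: acc=48; fwd→8 fwd↓48
  step 3 · PE0,1: acc=28; fwd→4 fwd↓28
  step 3 · PE0,2: acc=30; fwd→5 fwd↓30
  step 4 · PE0,1: acc=0; fwd→0 fwd↓0
  step 4 · PE0,2: acc=24; fwd→4 fwd↓24

PE[0][2].acc = 24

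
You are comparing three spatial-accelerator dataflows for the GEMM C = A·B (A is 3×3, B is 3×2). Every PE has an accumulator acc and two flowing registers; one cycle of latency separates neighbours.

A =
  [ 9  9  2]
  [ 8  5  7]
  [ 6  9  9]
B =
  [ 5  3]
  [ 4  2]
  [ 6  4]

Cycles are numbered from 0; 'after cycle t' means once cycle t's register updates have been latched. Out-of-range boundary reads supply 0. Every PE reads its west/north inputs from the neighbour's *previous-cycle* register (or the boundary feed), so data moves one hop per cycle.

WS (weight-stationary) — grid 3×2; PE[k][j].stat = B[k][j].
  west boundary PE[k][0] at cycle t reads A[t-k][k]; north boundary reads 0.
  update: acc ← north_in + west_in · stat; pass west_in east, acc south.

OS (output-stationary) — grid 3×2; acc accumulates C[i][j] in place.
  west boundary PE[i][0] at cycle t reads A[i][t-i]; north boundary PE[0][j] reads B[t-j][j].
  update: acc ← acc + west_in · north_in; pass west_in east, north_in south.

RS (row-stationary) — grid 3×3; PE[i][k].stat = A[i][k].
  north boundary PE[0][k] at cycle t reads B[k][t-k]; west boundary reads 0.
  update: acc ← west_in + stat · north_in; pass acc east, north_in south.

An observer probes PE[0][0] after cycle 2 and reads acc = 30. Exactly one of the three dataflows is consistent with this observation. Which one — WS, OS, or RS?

dataflow = WS

Under WS (3×2), PE[0][0]:
  @0  [0,0]  acc 45  |  →9  ↓45
  @1  [0,0]  acc 40  |  →8  ↓40
  @2  [0,0]  acc 30  |  →6  ↓30
Under OS (3×2), PE[0][0]:
  @0  [0,0]  acc 45  |  →9  ↓5
  @1  [0,0]  acc 81  |  →9  ↓4
  @2  [0,0]  acc 93  |  →2  ↓6
Under RS (3×3), PE[0][0]:
  @0  [0,0]  acc 45  |  →45  ↓5
  @1  [0,0]  acc 27  |  →27  ↓3
  @2  [0,0]  acc 0  |  →0  ↓0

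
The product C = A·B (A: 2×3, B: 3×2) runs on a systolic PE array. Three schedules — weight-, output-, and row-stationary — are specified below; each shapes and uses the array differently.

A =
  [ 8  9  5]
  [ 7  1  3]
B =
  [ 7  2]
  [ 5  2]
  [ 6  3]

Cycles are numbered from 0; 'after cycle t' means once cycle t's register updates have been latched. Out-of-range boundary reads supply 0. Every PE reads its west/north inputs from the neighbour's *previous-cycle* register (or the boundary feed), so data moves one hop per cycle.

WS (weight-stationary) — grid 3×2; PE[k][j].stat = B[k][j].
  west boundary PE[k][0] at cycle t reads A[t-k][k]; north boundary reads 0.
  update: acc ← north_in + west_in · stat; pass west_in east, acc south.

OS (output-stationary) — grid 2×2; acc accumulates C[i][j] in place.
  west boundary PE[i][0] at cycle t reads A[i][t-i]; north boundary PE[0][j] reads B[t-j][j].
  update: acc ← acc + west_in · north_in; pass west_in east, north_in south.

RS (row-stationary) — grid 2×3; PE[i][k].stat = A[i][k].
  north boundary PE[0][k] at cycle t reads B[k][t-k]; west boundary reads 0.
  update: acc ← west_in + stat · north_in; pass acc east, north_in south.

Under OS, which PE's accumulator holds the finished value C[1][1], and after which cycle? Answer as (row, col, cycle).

(row, col, cycle) = (1, 1, 4)

OS: C[1][1] accumulates in PE[1][1]:
  step 0 · PE1,1: acc=0; fwd→0 fwd↓0
  step 1 · PE1,1: acc=0; fwd→0 fwd↓0
  step 2 · PE1,1: acc=14; fwd→7 fwd↓2
  step 3 · PE1,1: acc=16; fwd→1 fwd↓2
  step 4 · PE1,1: acc=25; fwd→3 fwd↓3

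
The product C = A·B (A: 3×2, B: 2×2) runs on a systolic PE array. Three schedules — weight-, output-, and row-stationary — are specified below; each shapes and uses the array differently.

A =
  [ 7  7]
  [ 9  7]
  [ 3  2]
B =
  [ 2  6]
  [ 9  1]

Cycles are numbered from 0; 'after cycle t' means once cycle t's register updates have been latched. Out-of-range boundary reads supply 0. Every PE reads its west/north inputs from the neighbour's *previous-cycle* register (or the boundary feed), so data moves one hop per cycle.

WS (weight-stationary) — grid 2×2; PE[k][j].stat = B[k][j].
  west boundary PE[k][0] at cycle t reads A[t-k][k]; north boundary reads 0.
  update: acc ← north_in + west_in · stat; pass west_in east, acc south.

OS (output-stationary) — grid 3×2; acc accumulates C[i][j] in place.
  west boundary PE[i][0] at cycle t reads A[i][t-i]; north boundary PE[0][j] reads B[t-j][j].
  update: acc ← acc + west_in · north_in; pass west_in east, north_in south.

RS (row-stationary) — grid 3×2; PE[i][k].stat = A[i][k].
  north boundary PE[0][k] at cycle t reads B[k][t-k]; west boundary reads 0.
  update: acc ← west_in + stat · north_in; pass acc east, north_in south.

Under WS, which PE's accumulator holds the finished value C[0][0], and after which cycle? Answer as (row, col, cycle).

(row, col, cycle) = (1, 0, 1)

WS — PE[1][0] is where C[0][0] collects:
  after 0 — PE[1][0] acc=0, pass-E 0, pass-S 0
  after 1 — PE[1][0] acc=77, pass-E 7, pass-S 77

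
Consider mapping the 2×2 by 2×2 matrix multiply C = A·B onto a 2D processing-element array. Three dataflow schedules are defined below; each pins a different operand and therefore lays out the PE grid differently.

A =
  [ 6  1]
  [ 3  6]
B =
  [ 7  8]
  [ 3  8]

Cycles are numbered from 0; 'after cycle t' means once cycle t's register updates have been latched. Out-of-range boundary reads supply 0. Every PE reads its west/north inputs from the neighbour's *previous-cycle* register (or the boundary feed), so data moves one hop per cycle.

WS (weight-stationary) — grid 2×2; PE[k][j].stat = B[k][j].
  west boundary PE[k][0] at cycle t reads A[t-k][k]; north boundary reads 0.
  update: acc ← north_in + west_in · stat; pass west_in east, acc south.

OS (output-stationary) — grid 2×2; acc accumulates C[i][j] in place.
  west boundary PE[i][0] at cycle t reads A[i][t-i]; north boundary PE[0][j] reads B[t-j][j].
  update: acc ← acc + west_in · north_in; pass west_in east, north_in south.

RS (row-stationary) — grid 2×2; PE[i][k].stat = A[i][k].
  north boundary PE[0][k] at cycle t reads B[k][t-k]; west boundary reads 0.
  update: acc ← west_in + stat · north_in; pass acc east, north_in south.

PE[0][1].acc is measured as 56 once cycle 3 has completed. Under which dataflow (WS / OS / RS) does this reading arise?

Under WS (2×2), PE[0][1]:
  0: (0,1).acc=0  regs=<0,0>
  1: (0,1).acc=48  regs=<6,48>
  2: (0,1).acc=24  regs=<3,24>
  3: (0,1).acc=0  regs=<0,0>
Under OS (2×2), PE[0][1]:
  0: (0,1).acc=0  regs=<0,0>
  1: (0,1).acc=48  regs=<6,8>
  2: (0,1).acc=56  regs=<1,8>
  3: (0,1).acc=56  regs=<0,0>
Under RS (2×2), PE[0][1]:
  0: (0,1).acc=0  regs=<0,0>
  1: (0,1).acc=45  regs=<45,3>
  2: (0,1).acc=56  regs=<56,8>
  3: (0,1).acc=0  regs=<0,0>

dataflow = OS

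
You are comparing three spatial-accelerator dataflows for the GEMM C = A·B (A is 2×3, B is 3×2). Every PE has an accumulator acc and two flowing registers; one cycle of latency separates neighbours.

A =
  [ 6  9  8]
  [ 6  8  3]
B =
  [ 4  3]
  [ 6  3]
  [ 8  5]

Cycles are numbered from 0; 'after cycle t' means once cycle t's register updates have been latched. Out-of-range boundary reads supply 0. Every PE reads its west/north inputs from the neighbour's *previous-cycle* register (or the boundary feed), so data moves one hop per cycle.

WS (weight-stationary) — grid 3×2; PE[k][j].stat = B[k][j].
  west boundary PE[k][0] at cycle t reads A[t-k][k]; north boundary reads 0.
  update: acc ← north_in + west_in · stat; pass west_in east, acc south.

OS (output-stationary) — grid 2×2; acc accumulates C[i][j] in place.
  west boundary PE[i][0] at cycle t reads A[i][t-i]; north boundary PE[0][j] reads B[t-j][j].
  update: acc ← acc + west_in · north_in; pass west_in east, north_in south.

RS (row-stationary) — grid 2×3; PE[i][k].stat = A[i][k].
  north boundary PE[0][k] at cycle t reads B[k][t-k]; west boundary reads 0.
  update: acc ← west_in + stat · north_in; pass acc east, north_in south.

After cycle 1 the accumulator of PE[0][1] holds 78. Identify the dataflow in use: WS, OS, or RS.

dataflow = RS

Under WS (3×2), PE[0][1]:
  0: (0,1).acc=0  regs=<0,0>
  1: (0,1).acc=18  regs=<6,18>
Under OS (2×2), PE[0][1]:
  0: (0,1).acc=0  regs=<0,0>
  1: (0,1).acc=18  regs=<6,3>
Under RS (2×3), PE[0][1]:
  0: (0,1).acc=0  regs=<0,0>
  1: (0,1).acc=78  regs=<78,6>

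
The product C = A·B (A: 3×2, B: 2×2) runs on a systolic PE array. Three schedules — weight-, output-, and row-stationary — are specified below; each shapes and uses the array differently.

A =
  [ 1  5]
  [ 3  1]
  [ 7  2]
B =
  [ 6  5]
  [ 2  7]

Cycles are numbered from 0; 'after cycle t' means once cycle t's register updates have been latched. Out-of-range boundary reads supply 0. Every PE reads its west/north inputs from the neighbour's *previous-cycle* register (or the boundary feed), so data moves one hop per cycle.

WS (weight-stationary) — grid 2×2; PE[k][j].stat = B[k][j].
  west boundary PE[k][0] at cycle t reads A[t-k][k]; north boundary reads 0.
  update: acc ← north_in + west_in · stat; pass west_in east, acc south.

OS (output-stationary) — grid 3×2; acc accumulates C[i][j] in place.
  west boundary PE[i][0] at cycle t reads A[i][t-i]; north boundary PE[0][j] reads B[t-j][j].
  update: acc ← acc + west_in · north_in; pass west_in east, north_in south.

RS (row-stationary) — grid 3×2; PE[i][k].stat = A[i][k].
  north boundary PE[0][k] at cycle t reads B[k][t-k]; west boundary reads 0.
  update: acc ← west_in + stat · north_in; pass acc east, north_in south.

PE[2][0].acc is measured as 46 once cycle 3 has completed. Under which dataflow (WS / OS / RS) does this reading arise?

— WS: 2×2 array has no PE[2][0].
Under OS (3×2), PE[2][0]:
  @0  [2,0]  acc 0  |  →0  ↓0
  @1  [2,0]  acc 0  |  →0  ↓0
  @2  [2,0]  acc 42  |  →7  ↓6
  @3  [2,0]  acc 46  |  →2  ↓2
Under RS (3×2), PE[2][0]:
  @0  [2,0]  acc 0  |  →0  ↓0
  @1  [2,0]  acc 0  |  →0  ↓0
  @2  [2,0]  acc 42  |  →42  ↓6
  @3  [2,0]  acc 35  |  →35  ↓5

dataflow = OS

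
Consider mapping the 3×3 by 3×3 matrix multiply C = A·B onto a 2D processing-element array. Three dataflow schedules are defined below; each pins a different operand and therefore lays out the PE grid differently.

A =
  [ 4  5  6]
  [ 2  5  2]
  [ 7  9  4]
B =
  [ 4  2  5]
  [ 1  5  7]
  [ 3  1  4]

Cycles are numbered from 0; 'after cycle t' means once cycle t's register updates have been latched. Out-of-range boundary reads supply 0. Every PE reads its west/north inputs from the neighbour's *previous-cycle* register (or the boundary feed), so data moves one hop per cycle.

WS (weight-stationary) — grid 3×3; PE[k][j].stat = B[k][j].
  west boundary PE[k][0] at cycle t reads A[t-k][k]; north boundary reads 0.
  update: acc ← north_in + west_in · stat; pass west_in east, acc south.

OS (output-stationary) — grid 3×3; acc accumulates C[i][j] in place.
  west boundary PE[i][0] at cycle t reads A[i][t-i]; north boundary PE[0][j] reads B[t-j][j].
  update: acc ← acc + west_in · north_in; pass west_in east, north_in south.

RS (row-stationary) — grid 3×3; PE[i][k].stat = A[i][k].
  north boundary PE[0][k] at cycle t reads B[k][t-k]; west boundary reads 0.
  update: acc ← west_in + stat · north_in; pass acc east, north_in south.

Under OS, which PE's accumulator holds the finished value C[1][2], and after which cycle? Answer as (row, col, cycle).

OS — PE[1][2] is where C[1][2] collects:
  [0] (1,2) acc=0 (h:0 v:0)
  [1] (1,2) acc=0 (h:0 v:0)
  [2] (1,2) acc=0 (h:0 v:0)
  [3] (1,2) acc=10 (h:2 v:5)
  [4] (1,2) acc=45 (h:5 v:7)
  [5] (1,2) acc=53 (h:2 v:4)

(row, col, cycle) = (1, 2, 5)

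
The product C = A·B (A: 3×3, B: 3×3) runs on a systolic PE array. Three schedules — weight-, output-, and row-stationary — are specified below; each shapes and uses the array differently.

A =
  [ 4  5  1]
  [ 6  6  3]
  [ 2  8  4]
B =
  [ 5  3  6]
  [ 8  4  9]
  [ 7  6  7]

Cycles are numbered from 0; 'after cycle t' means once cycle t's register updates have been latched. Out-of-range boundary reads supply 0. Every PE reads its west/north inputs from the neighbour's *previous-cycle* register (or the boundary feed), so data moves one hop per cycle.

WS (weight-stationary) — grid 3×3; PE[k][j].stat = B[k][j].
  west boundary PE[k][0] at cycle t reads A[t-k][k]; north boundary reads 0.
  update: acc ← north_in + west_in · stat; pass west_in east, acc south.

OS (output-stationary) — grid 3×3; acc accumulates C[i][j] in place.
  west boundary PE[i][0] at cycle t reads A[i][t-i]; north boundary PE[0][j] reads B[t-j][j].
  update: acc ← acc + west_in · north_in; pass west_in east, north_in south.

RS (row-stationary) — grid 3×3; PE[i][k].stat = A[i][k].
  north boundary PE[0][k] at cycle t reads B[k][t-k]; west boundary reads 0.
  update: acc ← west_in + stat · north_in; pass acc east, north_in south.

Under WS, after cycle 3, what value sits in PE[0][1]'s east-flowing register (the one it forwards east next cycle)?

register = 2

WS 3×3: PE[0][1] cycle-by-cycle (with neighbour feeds):
  after 0 — PE[0][0] acc=20, pass-E 4, pass-S 20
  after 0 — PE[0][1] acc=0, pass-E 0, pass-S 0
  after 1 — PE[0][0] acc=30, pass-E 6, pass-S 30
  after 1 — PE[0][1] acc=12, pass-E 4, pass-S 12
  after 2 — PE[0][0] acc=10, pass-E 2, pass-S 10
  after 2 — PE[0][1] acc=18, pass-E 6, pass-S 18
  after 3 — PE[0][0] acc=0, pass-E 0, pass-S 0
  after 3 — PE[0][1] acc=6, pass-E 2, pass-S 6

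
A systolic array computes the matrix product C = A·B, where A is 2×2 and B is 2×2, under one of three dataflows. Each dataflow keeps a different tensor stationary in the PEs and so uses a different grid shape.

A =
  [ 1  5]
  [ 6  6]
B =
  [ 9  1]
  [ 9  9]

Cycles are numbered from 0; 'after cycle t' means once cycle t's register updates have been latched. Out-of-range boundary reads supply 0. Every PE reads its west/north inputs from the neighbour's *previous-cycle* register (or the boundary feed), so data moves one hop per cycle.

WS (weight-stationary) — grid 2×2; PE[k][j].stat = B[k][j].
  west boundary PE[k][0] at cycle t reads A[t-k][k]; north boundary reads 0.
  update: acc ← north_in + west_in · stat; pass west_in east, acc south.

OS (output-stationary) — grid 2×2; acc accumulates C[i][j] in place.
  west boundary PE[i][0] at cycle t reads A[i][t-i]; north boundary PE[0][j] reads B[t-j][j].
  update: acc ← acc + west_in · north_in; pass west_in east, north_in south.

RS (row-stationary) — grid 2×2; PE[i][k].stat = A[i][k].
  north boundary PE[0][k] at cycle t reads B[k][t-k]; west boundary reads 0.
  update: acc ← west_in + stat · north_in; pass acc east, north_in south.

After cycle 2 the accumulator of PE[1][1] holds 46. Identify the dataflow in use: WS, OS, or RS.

WS [2×2] PE[1][1] across cycles:
  after 0 — PE[1][1] acc=0, pass-E 0, pass-S 0
  after 1 — PE[1][1] acc=0, pass-E 0, pass-S 0
  after 2 — PE[1][1] acc=46, pass-E 5, pass-S 46
OS [2×2] PE[1][1] across cycles:
  after 0 — PE[1][1] acc=0, pass-E 0, pass-S 0
  after 1 — PE[1][1] acc=0, pass-E 0, pass-S 0
  after 2 — PE[1][1] acc=6, pass-E 6, pass-S 1
RS [2×2] PE[1][1] across cycles:
  after 0 — PE[1][1] acc=0, pass-E 0, pass-S 0
  after 1 — PE[1][1] acc=0, pass-E 0, pass-S 0
  after 2 — PE[1][1] acc=108, pass-E 108, pass-S 9

dataflow = WS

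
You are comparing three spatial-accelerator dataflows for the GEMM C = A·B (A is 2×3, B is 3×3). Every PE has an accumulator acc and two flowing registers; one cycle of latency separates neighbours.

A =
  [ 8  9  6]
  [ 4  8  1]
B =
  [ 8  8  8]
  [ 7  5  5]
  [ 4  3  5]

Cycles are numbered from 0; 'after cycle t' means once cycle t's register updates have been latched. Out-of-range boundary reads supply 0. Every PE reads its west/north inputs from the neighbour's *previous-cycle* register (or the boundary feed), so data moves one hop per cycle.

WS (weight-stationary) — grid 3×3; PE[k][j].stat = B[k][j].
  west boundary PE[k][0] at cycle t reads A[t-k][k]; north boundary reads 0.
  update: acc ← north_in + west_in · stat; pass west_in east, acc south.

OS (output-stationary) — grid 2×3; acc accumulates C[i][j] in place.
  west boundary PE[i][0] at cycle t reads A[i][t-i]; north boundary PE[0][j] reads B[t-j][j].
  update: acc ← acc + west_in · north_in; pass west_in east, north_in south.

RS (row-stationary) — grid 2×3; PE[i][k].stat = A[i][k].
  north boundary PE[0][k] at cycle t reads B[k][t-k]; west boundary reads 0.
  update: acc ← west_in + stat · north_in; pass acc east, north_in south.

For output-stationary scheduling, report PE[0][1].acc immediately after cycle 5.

Tracing OS — 2×3 array, target PE[0][1]:
  t=0 PE[0][0]: acc=64 h=8 v=8
  t=0 PE[0][1]: acc=0 h=0 v=0
  t=1 PE[0][0]: acc=127 h=9 v=7
  t=1 PE[0][1]: acc=64 h=8 v=8
  t=2 PE[0][0]: acc=151 h=6 v=4
  t=2 PE[0][1]: acc=109 h=9 v=5
  t=3 PE[0][0]: acc=151 h=0 v=0
  t=3 PE[0][1]: acc=127 h=6 v=3
  t=4 PE[0][0]: acc=151 h=0 v=0
  t=4 PE[0][1]: acc=127 h=0 v=0
  t=5 PE[0][0]: acc=151 h=0 v=0
  t=5 PE[0][1]: acc=127 h=0 v=0

PE[0][1].acc = 127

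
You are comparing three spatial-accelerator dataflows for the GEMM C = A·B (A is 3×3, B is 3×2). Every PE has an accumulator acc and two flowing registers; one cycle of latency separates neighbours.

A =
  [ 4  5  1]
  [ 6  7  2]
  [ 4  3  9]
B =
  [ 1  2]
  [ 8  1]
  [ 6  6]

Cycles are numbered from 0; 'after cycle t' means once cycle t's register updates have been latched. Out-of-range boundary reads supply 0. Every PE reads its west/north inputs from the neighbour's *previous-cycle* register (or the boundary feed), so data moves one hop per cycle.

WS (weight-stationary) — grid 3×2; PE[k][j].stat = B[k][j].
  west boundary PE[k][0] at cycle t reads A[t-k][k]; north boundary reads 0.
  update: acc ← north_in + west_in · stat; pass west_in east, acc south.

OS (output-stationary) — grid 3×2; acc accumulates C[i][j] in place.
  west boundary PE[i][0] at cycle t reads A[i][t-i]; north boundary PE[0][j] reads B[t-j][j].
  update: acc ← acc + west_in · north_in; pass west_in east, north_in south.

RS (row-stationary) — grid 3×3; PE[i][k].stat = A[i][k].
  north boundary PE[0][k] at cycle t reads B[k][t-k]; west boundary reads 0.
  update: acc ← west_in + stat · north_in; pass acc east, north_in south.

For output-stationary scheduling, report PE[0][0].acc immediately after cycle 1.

OS (3×2). Following PE[0][0] plus its west/north inputs:
  0: (0,0).acc=4  regs=<4,1>
  1: (0,0).acc=44  regs=<5,8>

PE[0][0].acc = 44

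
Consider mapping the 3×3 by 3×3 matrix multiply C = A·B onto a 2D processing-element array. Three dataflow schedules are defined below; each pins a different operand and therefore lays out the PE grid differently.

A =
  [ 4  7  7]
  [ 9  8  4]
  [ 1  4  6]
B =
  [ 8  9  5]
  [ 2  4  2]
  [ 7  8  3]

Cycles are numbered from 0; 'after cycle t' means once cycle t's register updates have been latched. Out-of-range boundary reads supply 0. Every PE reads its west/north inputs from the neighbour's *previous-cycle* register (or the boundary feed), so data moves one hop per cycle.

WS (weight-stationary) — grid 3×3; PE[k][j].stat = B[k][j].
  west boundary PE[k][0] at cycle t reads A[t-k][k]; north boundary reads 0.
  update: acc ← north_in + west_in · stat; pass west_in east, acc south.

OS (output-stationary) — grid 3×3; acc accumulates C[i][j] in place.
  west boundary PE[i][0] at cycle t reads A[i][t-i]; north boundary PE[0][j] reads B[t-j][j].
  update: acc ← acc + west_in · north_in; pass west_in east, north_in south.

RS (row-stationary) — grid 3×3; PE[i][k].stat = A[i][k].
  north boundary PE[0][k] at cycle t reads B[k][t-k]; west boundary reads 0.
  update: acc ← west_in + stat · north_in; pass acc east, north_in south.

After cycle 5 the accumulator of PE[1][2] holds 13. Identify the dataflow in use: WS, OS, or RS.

Under WS (3×3), PE[1][2]:
  c0 r1c2: 0 / 0 / 0
  c1 r1c2: 0 / 0 / 0
  c2 r1c2: 0 / 0 / 0
  c3 r1c2: 34 / 7 / 34
  c4 r1c2: 61 / 8 / 61
  c5 r1c2: 13 / 4 / 13
Under OS (3×3), PE[1][2]:
  c0 r1c2: 0 / 0 / 0
  c1 r1c2: 0 / 0 / 0
  c2 r1c2: 0 / 0 / 0
  c3 r1c2: 45 / 9 / 5
  c4 r1c2: 61 / 8 / 2
  c5 r1c2: 73 / 4 / 3
Under RS (3×3), PE[1][2]:
  c0 r1c2: 0 / 0 / 0
  c1 r1c2: 0 / 0 / 0
  c2 r1c2: 0 / 0 / 0
  c3 r1c2: 116 / 116 / 7
  c4 r1c2: 145 / 145 / 8
  c5 r1c2: 73 / 73 / 3

dataflow = WS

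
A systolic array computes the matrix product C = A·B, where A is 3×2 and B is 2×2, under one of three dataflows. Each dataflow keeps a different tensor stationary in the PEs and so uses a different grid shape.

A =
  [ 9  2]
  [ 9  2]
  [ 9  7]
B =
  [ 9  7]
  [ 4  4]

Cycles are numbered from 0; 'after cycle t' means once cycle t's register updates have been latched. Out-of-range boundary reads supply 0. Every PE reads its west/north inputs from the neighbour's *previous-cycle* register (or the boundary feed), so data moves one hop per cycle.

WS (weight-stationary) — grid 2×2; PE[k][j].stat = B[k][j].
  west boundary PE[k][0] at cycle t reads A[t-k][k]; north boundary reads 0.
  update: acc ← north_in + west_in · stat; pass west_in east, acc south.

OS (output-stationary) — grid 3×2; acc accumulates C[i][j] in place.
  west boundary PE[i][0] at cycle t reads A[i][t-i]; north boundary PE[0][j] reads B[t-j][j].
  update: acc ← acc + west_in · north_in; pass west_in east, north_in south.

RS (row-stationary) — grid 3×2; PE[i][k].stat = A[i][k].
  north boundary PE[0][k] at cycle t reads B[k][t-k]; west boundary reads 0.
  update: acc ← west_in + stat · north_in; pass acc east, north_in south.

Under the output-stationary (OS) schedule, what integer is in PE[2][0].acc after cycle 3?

OS on a 3×2 grid — tracing PE[2][0] and its feeders:
  [0] (1,0) acc=0 (h:0 v:0)
  [0] (2,0) acc=0 (h:0 v:0)
  [1] (1,0) acc=81 (h:9 v:9)
  [1] (2,0) acc=0 (h:0 v:0)
  [2] (1,0) acc=89 (h:2 v:4)
  [2] (2,0) acc=81 (h:9 v:9)
  [3] (1,0) acc=89 (h:0 v:0)
  [3] (2,0) acc=109 (h:7 v:4)

PE[2][0].acc = 109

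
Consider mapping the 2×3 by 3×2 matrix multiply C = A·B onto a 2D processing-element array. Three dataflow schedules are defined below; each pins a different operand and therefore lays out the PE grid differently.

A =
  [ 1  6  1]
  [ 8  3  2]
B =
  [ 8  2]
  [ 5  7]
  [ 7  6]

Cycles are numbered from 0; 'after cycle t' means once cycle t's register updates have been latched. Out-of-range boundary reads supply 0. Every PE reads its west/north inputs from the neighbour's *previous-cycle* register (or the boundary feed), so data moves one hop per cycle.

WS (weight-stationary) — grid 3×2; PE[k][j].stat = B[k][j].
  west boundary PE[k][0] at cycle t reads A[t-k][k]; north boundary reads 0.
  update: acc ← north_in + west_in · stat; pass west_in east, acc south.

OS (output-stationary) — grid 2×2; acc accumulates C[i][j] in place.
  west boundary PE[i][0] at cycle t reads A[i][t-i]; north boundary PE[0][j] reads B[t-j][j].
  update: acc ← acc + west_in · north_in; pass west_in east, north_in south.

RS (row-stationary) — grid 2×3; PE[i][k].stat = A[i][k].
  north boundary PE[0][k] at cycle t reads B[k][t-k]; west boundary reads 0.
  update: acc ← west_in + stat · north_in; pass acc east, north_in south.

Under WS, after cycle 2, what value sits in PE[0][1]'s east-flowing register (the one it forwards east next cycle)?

register = 8

WS (3×2). Following PE[0][1] plus its west/north inputs:
  0: (0,0).acc=8  regs=<1,8>
  0: (0,1).acc=0  regs=<0,0>
  1: (0,0).acc=64  regs=<8,64>
  1: (0,1).acc=2  regs=<1,2>
  2: (0,0).acc=0  regs=<0,0>
  2: (0,1).acc=16  regs=<8,16>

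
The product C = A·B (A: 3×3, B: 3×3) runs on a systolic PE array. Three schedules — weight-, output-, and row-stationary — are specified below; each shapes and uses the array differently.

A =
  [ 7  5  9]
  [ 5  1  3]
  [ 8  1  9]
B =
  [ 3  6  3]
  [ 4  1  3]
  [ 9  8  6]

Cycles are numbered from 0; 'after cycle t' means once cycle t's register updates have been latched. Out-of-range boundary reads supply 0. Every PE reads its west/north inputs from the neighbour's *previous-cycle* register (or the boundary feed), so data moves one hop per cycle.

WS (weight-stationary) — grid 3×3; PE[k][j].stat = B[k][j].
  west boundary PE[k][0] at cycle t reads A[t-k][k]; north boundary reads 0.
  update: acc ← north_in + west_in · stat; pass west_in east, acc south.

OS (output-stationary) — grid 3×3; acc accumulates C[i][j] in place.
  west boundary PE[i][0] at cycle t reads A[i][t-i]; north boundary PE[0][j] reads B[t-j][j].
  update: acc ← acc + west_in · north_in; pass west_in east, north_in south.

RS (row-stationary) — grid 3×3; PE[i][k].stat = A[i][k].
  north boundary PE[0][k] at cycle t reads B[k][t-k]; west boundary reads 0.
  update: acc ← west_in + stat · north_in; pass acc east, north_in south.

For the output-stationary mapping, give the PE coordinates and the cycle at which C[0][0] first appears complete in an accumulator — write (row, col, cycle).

(row, col, cycle) = (0, 0, 2)

OS — PE[0][0] is where C[0][0] collects:
  step 0 · PE0,0: acc=21; fwd→7 fwd↓3
  step 1 · PE0,0: acc=41; fwd→5 fwd↓4
  step 2 · PE0,0: acc=122; fwd→9 fwd↓9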